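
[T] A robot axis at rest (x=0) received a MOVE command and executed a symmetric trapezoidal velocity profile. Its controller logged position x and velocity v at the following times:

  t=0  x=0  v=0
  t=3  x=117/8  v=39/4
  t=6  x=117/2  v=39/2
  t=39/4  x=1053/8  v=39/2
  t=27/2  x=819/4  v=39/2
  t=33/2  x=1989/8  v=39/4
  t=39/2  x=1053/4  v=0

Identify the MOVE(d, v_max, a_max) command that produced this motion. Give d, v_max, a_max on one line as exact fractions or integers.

d=1053/4 v_max=39/2 a_max=13/4

final state: t=39/2, x=1053/4, v=0 → d = 1053/4
a_max = (39/4−0)/(3−0) = 13/4
max v = 39/2 over t∈[6,27/2] → v_max = 39/2
check: 39/2·(6+15/2) = 1053/4 ✓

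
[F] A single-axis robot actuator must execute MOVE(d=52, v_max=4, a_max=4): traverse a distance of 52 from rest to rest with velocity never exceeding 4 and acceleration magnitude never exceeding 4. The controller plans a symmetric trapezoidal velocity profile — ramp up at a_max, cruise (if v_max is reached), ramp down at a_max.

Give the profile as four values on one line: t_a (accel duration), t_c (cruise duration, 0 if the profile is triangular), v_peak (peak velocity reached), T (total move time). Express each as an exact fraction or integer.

t_a=1 t_c=12 v_peak=4 T=14

(v_max)²/a_max = 4²/4 = 4
52 ≥ 4 ⇒ cruise phase
t_a = 4/4 = 1; v_peak = 4
d_cruise = 52 − 4 = 48; t_c = 48/4 = 12
T = 2·1 + 12 = 14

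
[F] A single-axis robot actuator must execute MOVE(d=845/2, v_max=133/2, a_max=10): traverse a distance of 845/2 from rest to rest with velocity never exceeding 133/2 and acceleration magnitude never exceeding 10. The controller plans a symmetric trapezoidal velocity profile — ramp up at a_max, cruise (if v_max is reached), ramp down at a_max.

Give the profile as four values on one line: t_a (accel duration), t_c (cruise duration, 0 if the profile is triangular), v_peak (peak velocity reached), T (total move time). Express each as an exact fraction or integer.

vₘ²/aₘ = (133/2)²/10 = 17689/40
845/2 < 17689/40 → triangular
v_peak = √(845/2·10) = √4225 = 65
t_a = 65/10 = 13/2; t_c = 0
T = 2·13/2 = 13

t_a=13/2 t_c=0 v_peak=65 T=13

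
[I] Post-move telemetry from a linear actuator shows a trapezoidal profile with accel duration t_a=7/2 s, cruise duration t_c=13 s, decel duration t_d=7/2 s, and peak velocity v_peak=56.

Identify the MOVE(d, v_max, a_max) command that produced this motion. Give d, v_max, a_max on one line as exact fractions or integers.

a_max = 56/(7/2) = 16
d_a = ½·56·7/2 = 98; d_c = 56·13 = 728
d = 2·98 + 728 = 924
t_c = 13 > 0 so v_max = 56

d=924 v_max=56 a_max=16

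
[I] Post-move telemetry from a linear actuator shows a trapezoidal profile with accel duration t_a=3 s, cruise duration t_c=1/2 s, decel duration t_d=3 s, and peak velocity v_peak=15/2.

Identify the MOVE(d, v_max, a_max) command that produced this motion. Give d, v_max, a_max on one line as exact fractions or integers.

d=105/4 v_max=15/2 a_max=5/2

a_max = (15/2)/3 = 5/2
d_a = ½·15/2·3 = 45/4; d_c = 15/2·1/2 = 15/4
d = 2·45/4 + 15/4 = 105/4
t_c = 1/2 > 0 ⇒ limit active, v_max = 15/2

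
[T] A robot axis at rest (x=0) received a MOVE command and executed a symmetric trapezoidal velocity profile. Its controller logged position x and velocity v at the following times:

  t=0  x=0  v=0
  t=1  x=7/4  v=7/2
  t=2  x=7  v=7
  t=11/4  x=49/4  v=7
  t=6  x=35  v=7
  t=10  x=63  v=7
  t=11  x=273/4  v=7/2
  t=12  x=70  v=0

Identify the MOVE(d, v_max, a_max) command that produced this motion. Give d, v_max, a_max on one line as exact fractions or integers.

final state: t=12, x=70, v=0 → d = 70
a_max = (7/2−0)/(1−0) = 7/2
max v = 7 over t∈[2,10] → v_max = 7
check: 7·(2+8) = 70 ✓

d=70 v_max=7 a_max=7/2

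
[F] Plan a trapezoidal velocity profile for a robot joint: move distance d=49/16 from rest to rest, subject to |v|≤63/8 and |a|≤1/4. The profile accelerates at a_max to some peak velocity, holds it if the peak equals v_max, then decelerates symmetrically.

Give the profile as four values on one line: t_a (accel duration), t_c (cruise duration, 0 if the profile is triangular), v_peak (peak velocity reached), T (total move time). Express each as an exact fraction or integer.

t_a=7/2 t_c=0 v_peak=7/8 T=7

v_max²/a_max = (63/8)²/(1/4) = 3969/16
49/16 < 3969/16 → triangular
v_peak = √(49/16·1/4) = √(49/64) = 7/8
t_a = (7/8)/(1/4) = 7/2; t_c = 0
T = 2·7/2 = 7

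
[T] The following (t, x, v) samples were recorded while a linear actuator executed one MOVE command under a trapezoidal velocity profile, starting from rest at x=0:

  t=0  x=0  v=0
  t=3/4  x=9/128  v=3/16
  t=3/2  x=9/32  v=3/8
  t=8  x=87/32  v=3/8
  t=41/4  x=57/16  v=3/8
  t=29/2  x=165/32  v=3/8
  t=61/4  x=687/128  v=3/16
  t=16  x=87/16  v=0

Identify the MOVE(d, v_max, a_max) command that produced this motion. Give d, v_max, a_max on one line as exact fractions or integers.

d=87/16 v_max=3/8 a_max=1/4

final state: t=16, x=87/16, v=0 → d = 87/16
a_max = (3/16−0)/(3/4−0) = 1/4
max v = 3/8 over t∈[3/2,29/2] → v_max = 3/8
check: 3/8·(3/2+13) = 87/16 ✓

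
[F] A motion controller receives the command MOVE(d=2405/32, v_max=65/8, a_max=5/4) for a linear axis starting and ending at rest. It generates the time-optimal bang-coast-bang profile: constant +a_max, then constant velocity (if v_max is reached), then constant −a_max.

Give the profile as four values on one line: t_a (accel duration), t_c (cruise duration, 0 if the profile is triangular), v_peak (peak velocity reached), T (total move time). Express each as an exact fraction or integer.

vₘ²/aₘ = (65/8)²/(5/4) = 845/16
2405/32 ≥ 845/16 ⇒ cruise phase
t_a = (65/8)/(5/4) = 13/2; v_peak = 65/8
d_cruise = 2405/32 − 845/16 = 715/32; t_c = (715/32)/(65/8) = 11/4
T = 2·13/2 + 11/4 = 63/4

t_a=13/2 t_c=11/4 v_peak=65/8 T=63/4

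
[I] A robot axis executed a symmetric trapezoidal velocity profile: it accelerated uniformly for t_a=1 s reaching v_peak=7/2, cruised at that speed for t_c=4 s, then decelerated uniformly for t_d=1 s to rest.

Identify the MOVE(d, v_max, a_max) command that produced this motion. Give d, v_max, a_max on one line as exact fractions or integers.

a_max = (7/2)/1 = 7/2
d_a = ½·7/2·1 = 7/4; d_c = 7/2·4 = 14
d = 2·7/4 + 14 = 35/2
t_c = 4 > 0 ⇒ limit active, v_max = 7/2

d=35/2 v_max=7/2 a_max=7/2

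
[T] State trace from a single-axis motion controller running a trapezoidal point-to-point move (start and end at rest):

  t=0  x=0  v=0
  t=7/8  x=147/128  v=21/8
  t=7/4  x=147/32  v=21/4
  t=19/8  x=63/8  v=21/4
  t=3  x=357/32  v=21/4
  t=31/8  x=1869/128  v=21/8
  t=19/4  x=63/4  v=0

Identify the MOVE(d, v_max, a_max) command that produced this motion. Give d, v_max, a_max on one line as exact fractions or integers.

d=63/4 v_max=21/4 a_max=3

final state: t=19/4, x=63/4, v=0 → d = 63/4
a_max = (21/8−0)/(7/8−0) = 3
max v = 21/4 over t∈[7/4,3] → v_max = 21/4
check: 21/4·(7/4+5/4) = 63/4 ✓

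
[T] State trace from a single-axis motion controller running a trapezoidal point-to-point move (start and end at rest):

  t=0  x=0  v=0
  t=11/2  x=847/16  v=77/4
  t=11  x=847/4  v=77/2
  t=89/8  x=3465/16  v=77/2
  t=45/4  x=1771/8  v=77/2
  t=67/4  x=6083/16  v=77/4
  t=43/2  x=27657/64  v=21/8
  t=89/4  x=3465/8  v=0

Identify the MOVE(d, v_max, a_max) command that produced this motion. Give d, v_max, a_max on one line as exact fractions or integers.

final state: t=89/4, x=3465/8, v=0 → d = 3465/8
a_max = (77/4−0)/(11/2−0) = 7/2
max v = 77/2 over t∈[11,45/4] → v_max = 77/2
check: 77/2·(11+1/4) = 3465/8 ✓

d=3465/8 v_max=77/2 a_max=7/2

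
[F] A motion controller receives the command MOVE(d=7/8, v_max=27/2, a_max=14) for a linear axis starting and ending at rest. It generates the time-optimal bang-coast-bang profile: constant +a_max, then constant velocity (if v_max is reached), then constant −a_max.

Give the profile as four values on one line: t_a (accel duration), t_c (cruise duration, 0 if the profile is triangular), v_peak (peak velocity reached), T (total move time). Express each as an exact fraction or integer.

v_max²/a_max = (27/2)²/14 = 729/56
7/8 < 729/56 so t_c = 0
v_peak = √(7/8·14) = √(49/4) = 7/2
t_a = (7/2)/14 = 1/4; t_c = 0
T = 2·1/4 = 1/2

t_a=1/4 t_c=0 v_peak=7/2 T=1/2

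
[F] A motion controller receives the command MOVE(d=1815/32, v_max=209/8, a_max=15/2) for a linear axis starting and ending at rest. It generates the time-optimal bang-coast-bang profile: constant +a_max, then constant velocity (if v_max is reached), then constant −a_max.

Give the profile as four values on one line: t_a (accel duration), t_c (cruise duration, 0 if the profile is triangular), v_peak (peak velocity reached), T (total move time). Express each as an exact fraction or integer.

t_a=11/4 t_c=0 v_peak=165/8 T=11/2

vₘ²/aₘ = (209/8)²/(15/2) = 43681/480
1815/32 < 43681/480 ⇒ no cruise
v_peak = √(1815/32·15/2) = √(27225/64) = 165/8
t_a = (165/8)/(15/2) = 11/4; t_c = 0
T = 2·11/4 = 11/2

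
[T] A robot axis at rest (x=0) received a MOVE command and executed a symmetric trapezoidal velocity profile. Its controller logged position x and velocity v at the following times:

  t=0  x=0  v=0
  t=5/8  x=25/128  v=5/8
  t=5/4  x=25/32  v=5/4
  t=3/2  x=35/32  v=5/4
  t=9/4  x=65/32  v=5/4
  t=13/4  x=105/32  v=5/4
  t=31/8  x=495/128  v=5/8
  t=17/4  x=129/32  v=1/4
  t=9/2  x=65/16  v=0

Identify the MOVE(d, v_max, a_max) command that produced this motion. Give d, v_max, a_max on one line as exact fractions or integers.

d=65/16 v_max=5/4 a_max=1

final state: t=9/2, x=65/16, v=0 → d = 65/16
a_max = (5/8−0)/(5/8−0) = 1
max v = 5/4 over t∈[5/4,13/4] → v_max = 5/4
check: 5/4·(5/4+2) = 65/16 ✓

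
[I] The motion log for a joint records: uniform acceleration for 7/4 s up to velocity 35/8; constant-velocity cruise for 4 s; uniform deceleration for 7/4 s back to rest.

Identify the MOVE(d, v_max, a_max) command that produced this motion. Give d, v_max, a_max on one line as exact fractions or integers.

d=805/32 v_max=35/8 a_max=5/2

a_max = (35/8)/(7/4) = 5/2
d_a = ½·35/8·7/4 = 245/64; d_c = 35/8·4 = 35/2
d = 2·245/64 + 35/2 = 805/32
t_c = 4 > 0 ⇒ limit active, v_max = 35/8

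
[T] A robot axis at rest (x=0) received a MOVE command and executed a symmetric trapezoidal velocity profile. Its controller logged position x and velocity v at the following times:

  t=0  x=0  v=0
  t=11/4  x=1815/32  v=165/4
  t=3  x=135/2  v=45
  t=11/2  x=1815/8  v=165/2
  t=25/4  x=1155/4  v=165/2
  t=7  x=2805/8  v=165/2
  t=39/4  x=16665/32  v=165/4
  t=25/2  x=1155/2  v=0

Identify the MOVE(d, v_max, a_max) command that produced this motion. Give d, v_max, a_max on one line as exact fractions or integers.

d=1155/2 v_max=165/2 a_max=15

final state: t=25/2, x=1155/2, v=0 → d = 1155/2
a_max = (165/4−0)/(11/4−0) = 15
max v = 165/2 over t∈[11/2,7] → v_max = 165/2
check: 165/2·(11/2+3/2) = 1155/2 ✓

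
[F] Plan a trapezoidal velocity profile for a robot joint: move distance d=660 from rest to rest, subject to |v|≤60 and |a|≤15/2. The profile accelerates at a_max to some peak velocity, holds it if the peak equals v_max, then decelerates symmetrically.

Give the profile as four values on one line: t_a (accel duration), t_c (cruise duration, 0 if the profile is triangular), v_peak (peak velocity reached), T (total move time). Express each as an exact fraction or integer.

t_a=8 t_c=3 v_peak=60 T=19

vₘ²/aₘ = 60²/(15/2) = 480
660 ≥ 480 → trapezoidal
t_a = 60/(15/2) = 8; v_peak = 60
d_cruise = 660 − 480 = 180; t_c = 180/60 = 3
T = 2·8 + 3 = 19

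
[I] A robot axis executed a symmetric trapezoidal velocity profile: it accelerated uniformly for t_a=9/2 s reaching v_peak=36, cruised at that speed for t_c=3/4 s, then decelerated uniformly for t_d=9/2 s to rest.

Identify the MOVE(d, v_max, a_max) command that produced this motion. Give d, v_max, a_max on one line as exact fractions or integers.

a_max = 36/(9/2) = 8
d_a = ½·36·9/2 = 81; d_c = 36·3/4 = 27
d = 2·81 + 27 = 189
t_c = 3/4 > 0 so v_max = 36

d=189 v_max=36 a_max=8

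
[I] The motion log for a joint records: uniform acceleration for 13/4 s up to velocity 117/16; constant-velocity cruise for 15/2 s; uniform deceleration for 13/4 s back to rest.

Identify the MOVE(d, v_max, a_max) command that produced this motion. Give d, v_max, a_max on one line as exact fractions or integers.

d=5031/64 v_max=117/16 a_max=9/4

a_max = (117/16)/(13/4) = 9/4
d_a = ½·117/16·13/4 = 1521/128; d_c = 117/16·15/2 = 1755/32
d = 2·1521/128 + 1755/32 = 5031/64
t_c = 15/2 > 0 ⇒ limit active, v_max = 117/16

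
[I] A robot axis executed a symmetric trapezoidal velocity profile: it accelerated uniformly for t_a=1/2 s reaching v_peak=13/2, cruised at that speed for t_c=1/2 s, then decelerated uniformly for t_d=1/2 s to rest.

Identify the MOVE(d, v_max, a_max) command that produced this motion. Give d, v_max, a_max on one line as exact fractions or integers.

d=13/2 v_max=13/2 a_max=13

a_max = (13/2)/(1/2) = 13
d_a = ½·13/2·1/2 = 13/8; d_c = 13/2·1/2 = 13/4
d = 2·13/8 + 13/4 = 13/2
t_c = 1/2 > 0 → v_max = v_peak = 13/2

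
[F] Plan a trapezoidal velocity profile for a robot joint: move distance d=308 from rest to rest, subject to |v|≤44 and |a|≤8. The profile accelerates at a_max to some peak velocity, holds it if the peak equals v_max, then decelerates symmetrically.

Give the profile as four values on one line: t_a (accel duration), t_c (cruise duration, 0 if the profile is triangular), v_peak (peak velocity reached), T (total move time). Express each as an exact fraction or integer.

t_a=11/2 t_c=3/2 v_peak=44 T=25/2

(v_max)²/a_max = 44²/8 = 242
308 ≥ 242 ⇒ cruise phase
t_a = 44/8 = 11/2; v_peak = 44
d_cruise = 308 − 242 = 66; t_c = 66/44 = 3/2
T = 2·11/2 + 3/2 = 25/2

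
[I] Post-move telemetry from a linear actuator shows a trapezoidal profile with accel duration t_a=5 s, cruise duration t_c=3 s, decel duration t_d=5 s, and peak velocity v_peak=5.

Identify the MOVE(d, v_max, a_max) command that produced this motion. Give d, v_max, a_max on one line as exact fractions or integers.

d=40 v_max=5 a_max=1

a_max = 5/5 = 1
d_a = ½·5·5 = 25/2; d_c = 5·3 = 15
d = 2·25/2 + 15 = 40
t_c = 3 > 0 ⇒ limit active, v_max = 5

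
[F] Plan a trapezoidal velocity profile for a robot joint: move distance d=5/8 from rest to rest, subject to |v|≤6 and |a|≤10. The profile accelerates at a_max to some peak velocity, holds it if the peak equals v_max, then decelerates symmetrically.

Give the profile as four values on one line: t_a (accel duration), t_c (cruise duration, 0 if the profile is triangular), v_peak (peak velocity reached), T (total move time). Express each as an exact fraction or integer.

t_a=1/4 t_c=0 v_peak=5/2 T=1/2

vₘ²/aₘ = 6²/10 = 18/5
5/8 < 18/5 → triangular
v_peak = √(5/8·10) = √(25/4) = 5/2
t_a = (5/2)/10 = 1/4; t_c = 0
T = 2·1/4 = 1/2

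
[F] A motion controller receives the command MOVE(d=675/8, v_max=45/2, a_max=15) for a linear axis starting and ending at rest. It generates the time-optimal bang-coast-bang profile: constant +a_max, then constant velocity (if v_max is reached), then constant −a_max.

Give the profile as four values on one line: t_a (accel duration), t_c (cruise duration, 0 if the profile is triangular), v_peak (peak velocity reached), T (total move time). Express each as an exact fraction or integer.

v_max²/a_max = (45/2)²/15 = 135/4
675/8 ≥ 135/4 → trapezoidal
t_a = (45/2)/15 = 3/2; v_peak = 45/2
d_cruise = 675/8 − 135/4 = 405/8; t_c = (405/8)/(45/2) = 9/4
T = 2·3/2 + 9/4 = 21/4

t_a=3/2 t_c=9/4 v_peak=45/2 T=21/4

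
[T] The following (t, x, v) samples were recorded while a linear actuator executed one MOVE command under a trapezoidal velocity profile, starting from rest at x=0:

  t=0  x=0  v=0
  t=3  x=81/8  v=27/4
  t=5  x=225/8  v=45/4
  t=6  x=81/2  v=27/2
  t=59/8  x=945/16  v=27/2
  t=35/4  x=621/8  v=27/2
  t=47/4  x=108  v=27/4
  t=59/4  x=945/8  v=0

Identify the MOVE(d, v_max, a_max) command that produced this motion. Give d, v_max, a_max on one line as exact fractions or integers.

final state: t=59/4, x=945/8, v=0 → d = 945/8
a_max = (27/4−0)/(3−0) = 9/4
max v = 27/2 over t∈[6,35/4] → v_max = 27/2
check: 27/2·(6+11/4) = 945/8 ✓

d=945/8 v_max=27/2 a_max=9/4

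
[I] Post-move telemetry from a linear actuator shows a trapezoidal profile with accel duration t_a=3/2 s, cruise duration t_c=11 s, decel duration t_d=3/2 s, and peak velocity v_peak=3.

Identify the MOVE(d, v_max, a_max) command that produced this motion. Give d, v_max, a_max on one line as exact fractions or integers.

d=75/2 v_max=3 a_max=2

a_max = 3/(3/2) = 2
d_a = ½·3·3/2 = 9/4; d_c = 3·11 = 33
d = 2·9/4 + 33 = 75/2
t_c = 11 > 0 → v_max = v_peak = 3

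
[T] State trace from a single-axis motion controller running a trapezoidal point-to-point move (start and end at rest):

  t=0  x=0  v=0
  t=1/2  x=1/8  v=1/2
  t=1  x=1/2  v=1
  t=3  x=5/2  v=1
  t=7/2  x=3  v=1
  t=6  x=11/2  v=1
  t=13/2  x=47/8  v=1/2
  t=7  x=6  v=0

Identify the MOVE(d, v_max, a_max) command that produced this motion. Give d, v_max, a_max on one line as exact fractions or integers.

d=6 v_max=1 a_max=1

final state: t=7, x=6, v=0 → d = 6
a_max = (1/2−0)/(1/2−0) = 1
max v = 1 over t∈[1,6] → v_max = 1
check: 1·(1+5) = 6 ✓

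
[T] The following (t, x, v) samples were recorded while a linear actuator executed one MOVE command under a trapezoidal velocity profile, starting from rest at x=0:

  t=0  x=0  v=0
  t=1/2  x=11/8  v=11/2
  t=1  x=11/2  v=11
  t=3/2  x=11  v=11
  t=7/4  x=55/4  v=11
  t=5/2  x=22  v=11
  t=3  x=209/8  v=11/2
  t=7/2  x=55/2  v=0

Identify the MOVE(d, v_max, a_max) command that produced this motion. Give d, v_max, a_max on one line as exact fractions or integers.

d=55/2 v_max=11 a_max=11

final state: t=7/2, x=55/2, v=0 → d = 55/2
a_max = (11/2−0)/(1/2−0) = 11
max v = 11 over t∈[1,5/2] → v_max = 11
check: 11·(1+3/2) = 55/2 ✓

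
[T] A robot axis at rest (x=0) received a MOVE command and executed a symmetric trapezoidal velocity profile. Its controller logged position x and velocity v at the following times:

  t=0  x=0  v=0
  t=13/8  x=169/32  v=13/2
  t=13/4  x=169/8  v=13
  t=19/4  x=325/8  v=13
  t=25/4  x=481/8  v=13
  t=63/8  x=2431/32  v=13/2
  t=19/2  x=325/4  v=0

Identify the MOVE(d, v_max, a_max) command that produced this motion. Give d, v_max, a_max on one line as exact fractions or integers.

final state: t=19/2, x=325/4, v=0 → d = 325/4
a_max = (13/2−0)/(13/8−0) = 4
max v = 13 over t∈[13/4,25/4] → v_max = 13
check: 13·(13/4+3) = 325/4 ✓

d=325/4 v_max=13 a_max=4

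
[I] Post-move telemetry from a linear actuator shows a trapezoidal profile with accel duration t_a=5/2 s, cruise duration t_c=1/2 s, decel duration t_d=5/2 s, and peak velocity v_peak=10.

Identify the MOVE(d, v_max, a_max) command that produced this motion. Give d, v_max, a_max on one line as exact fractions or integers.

d=30 v_max=10 a_max=4

a_max = 10/(5/2) = 4
d_a = ½·10·5/2 = 25/2; d_c = 10·1/2 = 5
d = 2·25/2 + 5 = 30
t_c = 1/2 > 0 ⇒ limit active, v_max = 10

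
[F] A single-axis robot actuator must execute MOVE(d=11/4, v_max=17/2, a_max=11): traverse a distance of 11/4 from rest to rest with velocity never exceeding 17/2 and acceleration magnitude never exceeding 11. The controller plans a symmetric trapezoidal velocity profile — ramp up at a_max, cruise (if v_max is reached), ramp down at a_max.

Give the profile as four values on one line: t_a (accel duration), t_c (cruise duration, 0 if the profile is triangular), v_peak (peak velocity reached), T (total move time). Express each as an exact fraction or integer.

t_a=1/2 t_c=0 v_peak=11/2 T=1

v_max²/a_max = (17/2)²/11 = 289/44
11/4 < 289/44 ⇒ no cruise
v_peak = √(11/4·11) = √(121/4) = 11/2
t_a = (11/2)/11 = 1/2; t_c = 0
T = 2·1/2 = 1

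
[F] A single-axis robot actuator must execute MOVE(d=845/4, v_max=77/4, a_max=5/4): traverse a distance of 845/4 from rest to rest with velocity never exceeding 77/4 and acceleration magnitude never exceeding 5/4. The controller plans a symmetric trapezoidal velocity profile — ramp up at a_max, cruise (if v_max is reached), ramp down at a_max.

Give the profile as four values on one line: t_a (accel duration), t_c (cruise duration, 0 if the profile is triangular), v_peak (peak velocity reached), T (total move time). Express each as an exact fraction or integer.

v_max²/a_max = (77/4)²/(5/4) = 5929/20
845/4 < 5929/20 so t_c = 0
v_peak = √(845/4·5/4) = √(4225/16) = 65/4
t_a = (65/4)/(5/4) = 13; t_c = 0
T = 2·13 = 26

t_a=13 t_c=0 v_peak=65/4 T=26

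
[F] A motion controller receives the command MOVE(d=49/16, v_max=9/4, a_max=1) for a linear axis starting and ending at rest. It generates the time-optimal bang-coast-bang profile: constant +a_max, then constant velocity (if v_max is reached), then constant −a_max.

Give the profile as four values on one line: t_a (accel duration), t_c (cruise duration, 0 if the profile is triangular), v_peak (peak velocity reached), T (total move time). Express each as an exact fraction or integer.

t_a=7/4 t_c=0 v_peak=7/4 T=7/2

v_max²/a_max = (9/4)²/1 = 81/16
49/16 < 81/16 ⇒ no cruise
v_peak = √(49/16·1) = √(49/16) = 7/4
t_a = (7/4)/1 = 7/4; t_c = 0
T = 2·7/4 = 7/2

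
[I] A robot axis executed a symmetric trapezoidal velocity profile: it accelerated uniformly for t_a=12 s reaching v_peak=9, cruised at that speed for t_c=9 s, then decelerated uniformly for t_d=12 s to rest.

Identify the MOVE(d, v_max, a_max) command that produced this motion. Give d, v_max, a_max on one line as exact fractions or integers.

a_max = 9/12 = 3/4
d_a = ½·9·12 = 54; d_c = 9·9 = 81
d = 2·54 + 81 = 189
t_c = 9 > 0 so v_max = 9

d=189 v_max=9 a_max=3/4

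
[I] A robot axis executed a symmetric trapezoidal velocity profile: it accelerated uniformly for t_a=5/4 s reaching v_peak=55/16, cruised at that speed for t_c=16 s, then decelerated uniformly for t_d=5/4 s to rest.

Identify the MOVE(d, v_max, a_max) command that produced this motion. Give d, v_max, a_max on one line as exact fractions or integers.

a_max = (55/16)/(5/4) = 11/4
d_a = ½·55/16·5/4 = 275/128; d_c = 55/16·16 = 55
d = 2·275/128 + 55 = 3795/64
t_c = 16 > 0 so v_max = 55/16

d=3795/64 v_max=55/16 a_max=11/4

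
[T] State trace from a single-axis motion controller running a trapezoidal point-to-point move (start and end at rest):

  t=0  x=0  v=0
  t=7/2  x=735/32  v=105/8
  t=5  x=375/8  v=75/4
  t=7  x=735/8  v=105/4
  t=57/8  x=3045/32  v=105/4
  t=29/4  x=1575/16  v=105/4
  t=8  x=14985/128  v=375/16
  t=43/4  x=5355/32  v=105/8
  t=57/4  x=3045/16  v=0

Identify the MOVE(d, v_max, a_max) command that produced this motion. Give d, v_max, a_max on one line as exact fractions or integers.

d=3045/16 v_max=105/4 a_max=15/4

final state: t=57/4, x=3045/16, v=0 → d = 3045/16
a_max = (105/8−0)/(7/2−0) = 15/4
max v = 105/4 over t∈[7,29/4] → v_max = 105/4
check: 105/4·(7+1/4) = 3045/16 ✓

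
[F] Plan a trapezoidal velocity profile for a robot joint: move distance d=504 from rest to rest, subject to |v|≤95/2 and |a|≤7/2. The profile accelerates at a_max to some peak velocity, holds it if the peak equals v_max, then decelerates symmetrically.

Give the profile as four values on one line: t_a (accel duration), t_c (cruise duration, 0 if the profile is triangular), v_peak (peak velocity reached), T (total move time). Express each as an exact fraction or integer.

(v_max)²/a_max = (95/2)²/(7/2) = 9025/14
504 < 9025/14 ⇒ no cruise
v_peak = √(504·7/2) = √1764 = 42
t_a = 42/(7/2) = 12; t_c = 0
T = 2·12 = 24

t_a=12 t_c=0 v_peak=42 T=24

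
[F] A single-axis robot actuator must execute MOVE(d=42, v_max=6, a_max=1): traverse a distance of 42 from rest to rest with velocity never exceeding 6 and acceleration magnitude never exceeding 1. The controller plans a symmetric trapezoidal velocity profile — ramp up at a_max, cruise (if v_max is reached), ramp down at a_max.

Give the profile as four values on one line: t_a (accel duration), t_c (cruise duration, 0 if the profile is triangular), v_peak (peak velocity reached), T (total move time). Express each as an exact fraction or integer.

t_a=6 t_c=1 v_peak=6 T=13

v_max²/a_max = 6²/1 = 36
42 ≥ 36 ⇒ cruise phase
t_a = 6/1 = 6; v_peak = 6
d_cruise = 42 − 36 = 6; t_c = 6/6 = 1
T = 2·6 + 1 = 13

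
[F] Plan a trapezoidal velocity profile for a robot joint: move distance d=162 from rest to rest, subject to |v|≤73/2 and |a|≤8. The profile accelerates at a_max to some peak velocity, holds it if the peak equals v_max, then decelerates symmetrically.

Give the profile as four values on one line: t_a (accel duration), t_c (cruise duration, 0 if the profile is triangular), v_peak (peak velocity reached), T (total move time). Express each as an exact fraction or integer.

t_a=9/2 t_c=0 v_peak=36 T=9

(v_max)²/a_max = (73/2)²/8 = 5329/32
162 < 5329/32 → triangular
v_peak = √(162·8) = √1296 = 36
t_a = 36/8 = 9/2; t_c = 0
T = 2·9/2 = 9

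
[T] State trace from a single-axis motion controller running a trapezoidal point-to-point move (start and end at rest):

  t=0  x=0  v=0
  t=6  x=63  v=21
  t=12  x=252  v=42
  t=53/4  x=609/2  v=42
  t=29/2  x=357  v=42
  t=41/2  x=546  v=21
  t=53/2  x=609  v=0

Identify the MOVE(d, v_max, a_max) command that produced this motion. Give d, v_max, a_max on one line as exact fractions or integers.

d=609 v_max=42 a_max=7/2

final state: t=53/2, x=609, v=0 → d = 609
a_max = (21−0)/(6−0) = 7/2
max v = 42 over t∈[12,29/2] → v_max = 42
check: 42·(12+5/2) = 609 ✓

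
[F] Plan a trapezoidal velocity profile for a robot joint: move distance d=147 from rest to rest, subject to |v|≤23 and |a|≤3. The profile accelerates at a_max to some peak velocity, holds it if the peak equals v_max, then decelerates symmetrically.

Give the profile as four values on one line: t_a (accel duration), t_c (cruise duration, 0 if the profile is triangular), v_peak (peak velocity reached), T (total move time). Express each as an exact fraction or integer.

v_max²/a_max = 23²/3 = 529/3
147 < 529/3 so t_c = 0
v_peak = √(147·3) = √441 = 21
t_a = 21/3 = 7; t_c = 0
T = 2·7 = 14

t_a=7 t_c=0 v_peak=21 T=14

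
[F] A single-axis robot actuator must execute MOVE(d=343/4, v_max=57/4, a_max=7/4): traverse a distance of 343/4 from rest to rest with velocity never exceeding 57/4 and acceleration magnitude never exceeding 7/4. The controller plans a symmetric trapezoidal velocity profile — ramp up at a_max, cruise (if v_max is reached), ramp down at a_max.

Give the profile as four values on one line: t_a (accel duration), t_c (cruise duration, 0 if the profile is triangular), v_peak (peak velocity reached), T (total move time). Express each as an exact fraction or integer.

t_a=7 t_c=0 v_peak=49/4 T=14

vₘ²/aₘ = (57/4)²/(7/4) = 3249/28
343/4 < 3249/28 so t_c = 0
v_peak = √(343/4·7/4) = √(2401/16) = 49/4
t_a = (49/4)/(7/4) = 7; t_c = 0
T = 2·7 = 14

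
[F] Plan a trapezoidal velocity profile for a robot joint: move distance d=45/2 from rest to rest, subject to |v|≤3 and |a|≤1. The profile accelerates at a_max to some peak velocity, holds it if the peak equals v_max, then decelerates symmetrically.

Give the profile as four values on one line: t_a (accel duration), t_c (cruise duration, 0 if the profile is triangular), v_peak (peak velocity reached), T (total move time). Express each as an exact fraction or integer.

v_max²/a_max = 3²/1 = 9
45/2 ≥ 9 so v_max reached
t_a = 3/1 = 3; v_peak = 3
d_cruise = 45/2 − 9 = 27/2; t_c = (27/2)/3 = 9/2
T = 2·3 + 9/2 = 21/2

t_a=3 t_c=9/2 v_peak=3 T=21/2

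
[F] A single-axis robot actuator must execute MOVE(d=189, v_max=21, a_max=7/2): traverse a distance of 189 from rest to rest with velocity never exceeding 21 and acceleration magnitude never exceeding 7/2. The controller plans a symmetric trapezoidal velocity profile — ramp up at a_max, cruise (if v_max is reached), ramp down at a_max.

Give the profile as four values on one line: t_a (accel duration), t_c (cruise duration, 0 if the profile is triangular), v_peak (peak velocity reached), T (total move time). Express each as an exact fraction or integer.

t_a=6 t_c=3 v_peak=21 T=15

(v_max)²/a_max = 21²/(7/2) = 126
189 ≥ 126 so v_max reached
t_a = 21/(7/2) = 6; v_peak = 21
d_cruise = 189 − 126 = 63; t_c = 63/21 = 3
T = 2·6 + 3 = 15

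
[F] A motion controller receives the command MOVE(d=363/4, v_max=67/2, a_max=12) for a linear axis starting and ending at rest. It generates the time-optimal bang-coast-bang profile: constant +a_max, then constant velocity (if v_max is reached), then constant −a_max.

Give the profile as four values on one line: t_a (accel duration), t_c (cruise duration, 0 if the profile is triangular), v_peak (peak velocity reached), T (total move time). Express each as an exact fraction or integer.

(v_max)²/a_max = (67/2)²/12 = 4489/48
363/4 < 4489/48 ⇒ no cruise
v_peak = √(363/4·12) = √1089 = 33
t_a = 33/12 = 11/4; t_c = 0
T = 2·11/4 = 11/2

t_a=11/4 t_c=0 v_peak=33 T=11/2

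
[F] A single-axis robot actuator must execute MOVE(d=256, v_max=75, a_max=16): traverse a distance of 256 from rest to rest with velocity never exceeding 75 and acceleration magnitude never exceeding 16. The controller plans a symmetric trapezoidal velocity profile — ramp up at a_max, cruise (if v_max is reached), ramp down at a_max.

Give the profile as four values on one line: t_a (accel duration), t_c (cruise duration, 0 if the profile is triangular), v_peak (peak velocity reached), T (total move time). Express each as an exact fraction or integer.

v_max²/a_max = 75²/16 = 5625/16
256 < 5625/16 ⇒ no cruise
v_peak = √(256·16) = √4096 = 64
t_a = 64/16 = 4; t_c = 0
T = 2·4 = 8

t_a=4 t_c=0 v_peak=64 T=8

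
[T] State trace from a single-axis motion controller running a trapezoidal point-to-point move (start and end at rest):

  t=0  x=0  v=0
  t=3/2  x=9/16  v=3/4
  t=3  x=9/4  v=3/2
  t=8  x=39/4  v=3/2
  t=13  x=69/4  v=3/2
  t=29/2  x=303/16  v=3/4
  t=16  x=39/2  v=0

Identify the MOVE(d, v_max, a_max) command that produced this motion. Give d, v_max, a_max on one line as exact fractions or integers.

final state: t=16, x=39/2, v=0 → d = 39/2
a_max = (3/4−0)/(3/2−0) = 1/2
max v = 3/2 over t∈[3,13] → v_max = 3/2
check: 3/2·(3+10) = 39/2 ✓

d=39/2 v_max=3/2 a_max=1/2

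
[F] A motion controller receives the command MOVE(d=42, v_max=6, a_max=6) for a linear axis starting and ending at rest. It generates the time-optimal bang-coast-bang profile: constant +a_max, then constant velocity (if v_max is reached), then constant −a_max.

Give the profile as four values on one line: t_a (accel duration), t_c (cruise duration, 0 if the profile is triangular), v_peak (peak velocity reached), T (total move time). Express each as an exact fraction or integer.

t_a=1 t_c=6 v_peak=6 T=8

vₘ²/aₘ = 6²/6 = 6
42 ≥ 6 so v_max reached
t_a = 6/6 = 1; v_peak = 6
d_cruise = 42 − 6 = 36; t_c = 36/6 = 6
T = 2·1 + 6 = 8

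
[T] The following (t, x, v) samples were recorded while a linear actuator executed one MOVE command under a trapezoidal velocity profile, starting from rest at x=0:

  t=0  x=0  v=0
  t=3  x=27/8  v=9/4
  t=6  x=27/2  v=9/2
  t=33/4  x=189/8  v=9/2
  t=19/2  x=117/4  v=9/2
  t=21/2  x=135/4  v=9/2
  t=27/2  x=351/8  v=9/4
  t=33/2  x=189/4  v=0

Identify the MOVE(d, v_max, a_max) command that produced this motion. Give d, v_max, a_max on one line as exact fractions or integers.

final state: t=33/2, x=189/4, v=0 → d = 189/4
a_max = (9/4−0)/(3−0) = 3/4
max v = 9/2 over t∈[6,21/2] → v_max = 9/2
check: 9/2·(6+9/2) = 189/4 ✓

d=189/4 v_max=9/2 a_max=3/4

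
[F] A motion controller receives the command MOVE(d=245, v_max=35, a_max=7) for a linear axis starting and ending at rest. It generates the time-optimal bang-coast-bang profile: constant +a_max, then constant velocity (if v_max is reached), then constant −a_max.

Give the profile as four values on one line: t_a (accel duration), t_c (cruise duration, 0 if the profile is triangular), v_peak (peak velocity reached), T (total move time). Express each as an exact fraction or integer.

t_a=5 t_c=2 v_peak=35 T=12

v_max²/a_max = 35²/7 = 175
245 ≥ 175 ⇒ cruise phase
t_a = 35/7 = 5; v_peak = 35
d_cruise = 245 − 175 = 70; t_c = 70/35 = 2
T = 2·5 + 2 = 12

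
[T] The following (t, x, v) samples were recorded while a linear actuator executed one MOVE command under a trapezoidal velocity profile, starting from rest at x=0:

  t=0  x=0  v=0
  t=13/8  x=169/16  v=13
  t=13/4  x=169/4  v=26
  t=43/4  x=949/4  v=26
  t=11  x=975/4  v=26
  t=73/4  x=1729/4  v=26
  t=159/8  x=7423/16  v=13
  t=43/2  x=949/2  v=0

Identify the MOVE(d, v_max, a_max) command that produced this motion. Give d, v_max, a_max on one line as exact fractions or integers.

final state: t=43/2, x=949/2, v=0 → d = 949/2
a_max = (13−0)/(13/8−0) = 8
max v = 26 over t∈[13/4,73/4] → v_max = 26
check: 26·(13/4+15) = 949/2 ✓

d=949/2 v_max=26 a_max=8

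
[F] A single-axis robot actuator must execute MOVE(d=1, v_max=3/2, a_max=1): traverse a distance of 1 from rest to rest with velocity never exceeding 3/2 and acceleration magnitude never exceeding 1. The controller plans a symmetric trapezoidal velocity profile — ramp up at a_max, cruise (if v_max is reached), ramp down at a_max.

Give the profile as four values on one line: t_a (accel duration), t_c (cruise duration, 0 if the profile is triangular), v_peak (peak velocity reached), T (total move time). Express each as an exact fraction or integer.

t_a=1 t_c=0 v_peak=1 T=2

vₘ²/aₘ = (3/2)²/1 = 9/4
1 < 9/4 ⇒ no cruise
v_peak = √(1·1) = √1 = 1
t_a = 1/1 = 1; t_c = 0
T = 2·1 = 2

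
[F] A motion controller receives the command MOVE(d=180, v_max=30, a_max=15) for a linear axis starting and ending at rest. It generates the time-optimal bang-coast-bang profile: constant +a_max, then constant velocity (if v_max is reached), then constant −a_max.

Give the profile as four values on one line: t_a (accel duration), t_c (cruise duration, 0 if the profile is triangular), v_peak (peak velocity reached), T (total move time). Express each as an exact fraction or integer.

t_a=2 t_c=4 v_peak=30 T=8

v_max²/a_max = 30²/15 = 60
180 ≥ 60 ⇒ cruise phase
t_a = 30/15 = 2; v_peak = 30
d_cruise = 180 − 60 = 120; t_c = 120/30 = 4
T = 2·2 + 4 = 8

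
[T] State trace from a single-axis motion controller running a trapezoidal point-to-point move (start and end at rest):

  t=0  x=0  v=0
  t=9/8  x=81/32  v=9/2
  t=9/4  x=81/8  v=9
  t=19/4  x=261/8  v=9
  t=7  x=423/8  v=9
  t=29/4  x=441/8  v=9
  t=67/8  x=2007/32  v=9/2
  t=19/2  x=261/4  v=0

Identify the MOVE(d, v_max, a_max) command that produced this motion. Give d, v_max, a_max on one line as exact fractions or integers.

final state: t=19/2, x=261/4, v=0 → d = 261/4
a_max = (9/2−0)/(9/8−0) = 4
max v = 9 over t∈[9/4,29/4] → v_max = 9
check: 9·(9/4+5) = 261/4 ✓

d=261/4 v_max=9 a_max=4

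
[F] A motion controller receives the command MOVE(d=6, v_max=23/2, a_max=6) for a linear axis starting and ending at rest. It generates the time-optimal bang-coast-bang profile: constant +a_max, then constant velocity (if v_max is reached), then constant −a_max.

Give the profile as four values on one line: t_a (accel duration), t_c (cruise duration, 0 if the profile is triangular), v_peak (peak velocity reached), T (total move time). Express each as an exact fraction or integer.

v_max²/a_max = (23/2)²/6 = 529/24
6 < 529/24 → triangular
v_peak = √(6·6) = √36 = 6
t_a = 6/6 = 1; t_c = 0
T = 2·1 = 2

t_a=1 t_c=0 v_peak=6 T=2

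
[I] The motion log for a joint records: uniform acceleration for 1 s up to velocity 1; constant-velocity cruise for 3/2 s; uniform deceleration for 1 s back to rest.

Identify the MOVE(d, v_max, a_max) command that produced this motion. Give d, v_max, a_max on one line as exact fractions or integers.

a_max = 1/1 = 1
d_a = ½·1·1 = 1/2; d_c = 1·3/2 = 3/2
d = 2·1/2 + 3/2 = 5/2
t_c = 3/2 > 0 ⇒ limit active, v_max = 1

d=5/2 v_max=1 a_max=1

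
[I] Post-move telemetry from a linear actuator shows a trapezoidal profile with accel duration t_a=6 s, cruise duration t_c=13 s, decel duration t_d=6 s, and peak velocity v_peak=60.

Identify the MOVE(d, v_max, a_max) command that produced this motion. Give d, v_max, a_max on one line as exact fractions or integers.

d=1140 v_max=60 a_max=10

a_max = 60/6 = 10
d_a = ½·60·6 = 180; d_c = 60·13 = 780
d = 2·180 + 780 = 1140
t_c = 13 > 0 → v_max = v_peak = 60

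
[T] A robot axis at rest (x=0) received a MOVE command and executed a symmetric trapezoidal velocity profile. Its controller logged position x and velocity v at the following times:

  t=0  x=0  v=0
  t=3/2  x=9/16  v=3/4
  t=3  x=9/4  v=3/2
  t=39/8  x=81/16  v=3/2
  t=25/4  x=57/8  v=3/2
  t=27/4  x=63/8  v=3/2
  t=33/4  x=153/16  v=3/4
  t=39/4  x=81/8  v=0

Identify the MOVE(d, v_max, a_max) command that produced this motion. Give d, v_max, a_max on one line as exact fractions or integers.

final state: t=39/4, x=81/8, v=0 → d = 81/8
a_max = (3/4−0)/(3/2−0) = 1/2
max v = 3/2 over t∈[3,27/4] → v_max = 3/2
check: 3/2·(3+15/4) = 81/8 ✓

d=81/8 v_max=3/2 a_max=1/2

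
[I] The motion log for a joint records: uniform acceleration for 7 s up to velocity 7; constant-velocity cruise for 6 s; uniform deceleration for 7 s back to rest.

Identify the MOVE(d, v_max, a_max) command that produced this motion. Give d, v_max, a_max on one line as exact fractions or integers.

a_max = 7/7 = 1
d_a = ½·7·7 = 49/2; d_c = 7·6 = 42
d = 2·49/2 + 42 = 91
t_c = 6 > 0 so v_max = 7

d=91 v_max=7 a_max=1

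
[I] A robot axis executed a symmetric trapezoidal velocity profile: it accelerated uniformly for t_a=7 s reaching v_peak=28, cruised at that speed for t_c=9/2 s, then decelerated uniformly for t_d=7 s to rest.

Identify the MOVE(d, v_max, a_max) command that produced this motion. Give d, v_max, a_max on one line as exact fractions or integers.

d=322 v_max=28 a_max=4

a_max = 28/7 = 4
d_a = ½·28·7 = 98; d_c = 28·9/2 = 126
d = 2·98 + 126 = 322
t_c = 9/2 > 0 ⇒ limit active, v_max = 28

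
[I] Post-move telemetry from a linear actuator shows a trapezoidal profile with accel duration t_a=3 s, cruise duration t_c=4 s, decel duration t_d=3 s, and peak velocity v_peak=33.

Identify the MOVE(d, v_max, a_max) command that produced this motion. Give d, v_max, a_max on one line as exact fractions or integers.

d=231 v_max=33 a_max=11

a_max = 33/3 = 11
d_a = ½·33·3 = 99/2; d_c = 33·4 = 132
d = 2·99/2 + 132 = 231
t_c = 4 > 0 so v_max = 33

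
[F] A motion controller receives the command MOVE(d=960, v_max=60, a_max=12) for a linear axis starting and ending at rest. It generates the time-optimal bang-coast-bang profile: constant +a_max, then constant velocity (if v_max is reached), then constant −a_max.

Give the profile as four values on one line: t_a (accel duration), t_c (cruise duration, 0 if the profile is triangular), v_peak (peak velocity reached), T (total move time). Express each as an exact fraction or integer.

vₘ²/aₘ = 60²/12 = 300
960 ≥ 300 → trapezoidal
t_a = 60/12 = 5; v_peak = 60
d_cruise = 960 − 300 = 660; t_c = 660/60 = 11
T = 2·5 + 11 = 21

t_a=5 t_c=11 v_peak=60 T=21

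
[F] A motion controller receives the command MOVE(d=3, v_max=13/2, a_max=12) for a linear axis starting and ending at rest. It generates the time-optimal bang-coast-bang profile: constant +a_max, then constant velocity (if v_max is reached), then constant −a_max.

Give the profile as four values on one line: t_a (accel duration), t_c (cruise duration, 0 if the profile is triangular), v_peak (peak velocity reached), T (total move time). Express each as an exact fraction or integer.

t_a=1/2 t_c=0 v_peak=6 T=1

(v_max)²/a_max = (13/2)²/12 = 169/48
3 < 169/48 ⇒ no cruise
v_peak = √(3·12) = √36 = 6
t_a = 6/12 = 1/2; t_c = 0
T = 2·1/2 = 1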